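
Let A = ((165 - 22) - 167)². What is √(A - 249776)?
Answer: 20*I*√623 ≈ 499.2*I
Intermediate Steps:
A = 576 (A = (143 - 167)² = (-24)² = 576)
√(A - 249776) = √(576 - 249776) = √(-249200) = 20*I*√623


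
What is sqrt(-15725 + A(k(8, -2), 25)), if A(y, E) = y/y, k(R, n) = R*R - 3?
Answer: 2*I*sqrt(3931) ≈ 125.4*I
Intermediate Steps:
k(R, n) = -3 + R**2 (k(R, n) = R**2 - 3 = -3 + R**2)
A(y, E) = 1
sqrt(-15725 + A(k(8, -2), 25)) = sqrt(-15725 + 1) = sqrt(-15724) = 2*I*sqrt(3931)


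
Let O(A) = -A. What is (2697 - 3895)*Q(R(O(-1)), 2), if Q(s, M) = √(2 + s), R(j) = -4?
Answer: -1198*I*√2 ≈ -1694.2*I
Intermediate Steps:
(2697 - 3895)*Q(R(O(-1)), 2) = (2697 - 3895)*√(2 - 4) = -1198*I*√2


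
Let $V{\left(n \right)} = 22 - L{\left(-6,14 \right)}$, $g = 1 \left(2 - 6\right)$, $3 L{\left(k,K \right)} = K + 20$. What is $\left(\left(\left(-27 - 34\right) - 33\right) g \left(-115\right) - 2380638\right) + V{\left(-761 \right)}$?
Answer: $- \frac{7271602}{3} \approx -2.4239 \cdot 10^{6}$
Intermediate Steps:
$L{\left(k,K \right)} = \frac{20}{3} + \frac{K}{3}$ ($L{\left(k,K \right)} = \frac{K + 20}{3} = \frac{20 + K}{3} = \frac{20}{3} + \frac{K}{3}$)
$g = -4$ ($g = 1 \left(-4\right) = -4$)
$V{\left(n \right)} = \frac{32}{3}$ ($V{\left(n \right)} = 22 - \left(\frac{20}{3} + \frac{1}{3} \cdot 14\right) = 22 - \left(\frac{20}{3} + \frac{14}{3}\right) = 22 - \frac{34}{3} = \frac{32}{3}$)
$\left(\left(\left(-27 - 34\right) - 33\right) g \left(-115\right) - 2380638\right) + V{\left(-761 \right)} = \left(\left(\left(-27 - 34\right) - 33\right) \left(-4\right) \left(-115\right) - 2380638\right) + \frac{32}{3} = \left(\left(-61 - 33\right) \left(-4\right) \left(-115\right) - 2380638\right) + \frac{32}{3} = \left(\left(-94\right) \left(-4\right) \left(-115\right) - 2380638\right) + \frac{32}{3} = \left(376 \left(-115\right) - 2380638\right) + \frac{32}{3} = \left(-43240 - 2380638\right) + \frac{32}{3} = -2423878 + \frac{32}{3} = - \frac{7271602}{3}$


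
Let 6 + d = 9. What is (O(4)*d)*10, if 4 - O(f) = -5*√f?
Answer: 420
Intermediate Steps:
d = 3 (d = -6 + 9 = 3)
O(f) = 4 + 5*√f (O(f) = 4 - (-5)*√f = 4 + 5*√f)
(O(4)*d)*10 = ((4 + 5*√4)*3)*10 = ((4 + 5*2)*3)*10 = ((4 + 10)*3)*10 = (14*3)*10 = 42*10 = 420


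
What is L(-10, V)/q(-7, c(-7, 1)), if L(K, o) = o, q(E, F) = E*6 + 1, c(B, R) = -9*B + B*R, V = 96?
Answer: -96/41 ≈ -2.3415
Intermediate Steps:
q(E, F) = 1 + 6*E (q(E, F) = 6*E + 1 = 1 + 6*E)
L(-10, V)/q(-7, c(-7, 1)) = 96/(1 + 6*(-7)) = 96/(1 - 42) = 96/(-41) = 96*(-1/41) = -96/41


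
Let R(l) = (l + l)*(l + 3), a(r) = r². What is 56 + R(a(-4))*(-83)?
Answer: -50408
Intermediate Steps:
R(l) = 2*l*(3 + l) (R(l) = (2*l)*(3 + l) = 2*l*(3 + l))
56 + R(a(-4))*(-83) = 56 + (2*(-4)²*(3 + (-4)²))*(-83) = 56 + (2*16*(3 + 16))*(-83) = 56 + (2*16*19)*(-83) = 56 + 608*(-83) = 56 - 50464 = -50408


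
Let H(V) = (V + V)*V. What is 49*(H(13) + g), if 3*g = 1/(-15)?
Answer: 745241/45 ≈ 16561.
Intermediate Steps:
H(V) = 2*V² (H(V) = (2*V)*V = 2*V²)
g = -1/45 (g = (⅓)/(-15) = (⅓)*(-1/15) = -1/45 ≈ -0.022222)
49*(H(13) + g) = 49*(2*13² - 1/45) = 49*(2*169 - 1/45) = 49*(338 - 1/45) = 49*(15209/45) = 745241/45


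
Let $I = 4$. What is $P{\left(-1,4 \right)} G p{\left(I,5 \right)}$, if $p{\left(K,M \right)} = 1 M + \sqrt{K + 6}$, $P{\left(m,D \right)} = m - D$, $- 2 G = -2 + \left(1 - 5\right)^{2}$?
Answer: $175 + 35 \sqrt{10} \approx 285.68$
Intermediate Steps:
$G = -7$ ($G = - \frac{-2 + \left(1 - 5\right)^{2}}{2} = - \frac{-2 + \left(-4\right)^{2}}{2} = - \frac{-2 + 16}{2} = \left(- \frac{1}{2}\right) 14 = -7$)
$p{\left(K,M \right)} = M + \sqrt{6 + K}$
$P{\left(-1,4 \right)} G p{\left(I,5 \right)} = \left(-1 - 4\right) \left(-7\right) \left(5 + \sqrt{6 + 4}\right) = \left(-1 - 4\right) \left(-7\right) \left(5 + \sqrt{10}\right) = \left(-5\right) \left(-7\right) \left(5 + \sqrt{10}\right) = 35 \left(5 + \sqrt{10}\right) = 175 + 35 \sqrt{10}$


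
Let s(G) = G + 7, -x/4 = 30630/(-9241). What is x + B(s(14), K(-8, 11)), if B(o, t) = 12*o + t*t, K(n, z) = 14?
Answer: 4262488/9241 ≈ 461.26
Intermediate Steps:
x = 122520/9241 (x = -122520/(-9241) = -122520*(-1)/9241 = -4*(-30630/9241) = 122520/9241 ≈ 13.258)
s(G) = 7 + G
B(o, t) = t² + 12*o (B(o, t) = 12*o + t² = t² + 12*o)
x + B(s(14), K(-8, 11)) = 122520/9241 + (14² + 12*(7 + 14)) = 122520/9241 + (196 + 12*21) = 122520/9241 + (196 + 252) = 122520/9241 + 448 = 4262488/9241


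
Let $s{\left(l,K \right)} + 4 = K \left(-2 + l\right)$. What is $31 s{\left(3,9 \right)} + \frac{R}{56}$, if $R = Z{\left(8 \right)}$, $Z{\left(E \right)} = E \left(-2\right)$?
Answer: $\frac{1083}{7} \approx 154.71$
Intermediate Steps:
$Z{\left(E \right)} = - 2 E$
$R = -16$ ($R = \left(-2\right) 8 = -16$)
$s{\left(l,K \right)} = -4 + K \left(-2 + l\right)$
$31 s{\left(3,9 \right)} + \frac{R}{56} = 31 \left(-4 - 18 + 9 \cdot 3\right) - \frac{16}{56} = 31 \left(-4 - 18 + 27\right) - \frac{2}{7} = 31 \cdot 5 - \frac{2}{7} = 155 - \frac{2}{7} = \frac{1083}{7}$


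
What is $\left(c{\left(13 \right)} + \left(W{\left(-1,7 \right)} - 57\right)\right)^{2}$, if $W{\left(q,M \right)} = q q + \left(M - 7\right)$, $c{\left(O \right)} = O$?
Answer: $1849$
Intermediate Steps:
$W{\left(q,M \right)} = -7 + M + q^{2}$ ($W{\left(q,M \right)} = q^{2} + \left(-7 + M\right) = -7 + M + q^{2}$)
$\left(c{\left(13 \right)} + \left(W{\left(-1,7 \right)} - 57\right)\right)^{2} = \left(13 + \left(\left(-7 + 7 + \left(-1\right)^{2}\right) - 57\right)\right)^{2} = \left(13 + \left(\left(-7 + 7 + 1\right) - 57\right)\right)^{2} = \left(13 + \left(1 - 57\right)\right)^{2} = \left(13 - 56\right)^{2} = \left(-43\right)^{2} = 1849$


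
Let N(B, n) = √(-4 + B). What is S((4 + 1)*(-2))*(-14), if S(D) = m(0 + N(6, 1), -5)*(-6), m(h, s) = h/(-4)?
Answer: -21*√2 ≈ -29.698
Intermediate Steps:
m(h, s) = -h/4 (m(h, s) = h*(-¼) = -h/4)
S(D) = 3*√2/2 (S(D) = -(0 + √(-4 + 6))/4*(-6) = -(0 + √2)/4*(-6) = -√2/4*(-6) = 3*√2/2)
S((4 + 1)*(-2))*(-14) = (3*√2/2)*(-14) = -21*√2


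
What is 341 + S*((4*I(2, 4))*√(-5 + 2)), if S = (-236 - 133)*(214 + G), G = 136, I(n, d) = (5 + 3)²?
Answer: 341 - 33062400*I*√3 ≈ 341.0 - 5.7266e+7*I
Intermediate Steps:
I(n, d) = 64 (I(n, d) = 8² = 64)
S = -129150 (S = (-236 - 133)*(214 + 136) = -369*350 = -129150)
341 + S*((4*I(2, 4))*√(-5 + 2)) = 341 - 129150*4*64*√(-5 + 2) = 341 - 33062400*√(-3) = 341 - 33062400*I*√3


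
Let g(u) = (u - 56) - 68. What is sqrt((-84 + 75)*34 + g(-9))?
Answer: I*sqrt(439) ≈ 20.952*I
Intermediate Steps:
g(u) = -124 + u (g(u) = (-56 + u) - 68 = -124 + u)
sqrt((-84 + 75)*34 + g(-9)) = sqrt((-84 + 75)*34 + (-124 - 9)) = sqrt(-9*34 - 133) = sqrt(-306 - 133) = sqrt(-439) = I*sqrt(439)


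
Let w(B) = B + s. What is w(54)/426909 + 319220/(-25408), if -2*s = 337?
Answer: -34070200049/2711725968 ≈ -12.564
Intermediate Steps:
s = -337/2 (s = -½*337 = -337/2 ≈ -168.50)
w(B) = -337/2 + B (w(B) = B - 337/2 = -337/2 + B)
w(54)/426909 + 319220/(-25408) = (-337/2 + 54)/426909 + 319220/(-25408) = -229/2*1/426909 + 319220*(-1/25408) = -229/853818 - 79805/6352 = -34070200049/2711725968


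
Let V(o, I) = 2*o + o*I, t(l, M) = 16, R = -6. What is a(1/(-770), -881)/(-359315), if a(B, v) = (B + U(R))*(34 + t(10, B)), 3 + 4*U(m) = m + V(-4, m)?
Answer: -2693/11066902 ≈ -0.00024334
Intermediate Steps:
V(o, I) = 2*o + I*o
U(m) = -11/4 - 3*m/4 (U(m) = -¾ + (m - 4*(2 + m))/4 = -¾ + (m + (-8 - 4*m))/4 = -¾ + (-8 - 3*m)/4 = -¾ + (-2 - 3*m/4) = -11/4 - 3*m/4)
a(B, v) = 175/2 + 50*B (a(B, v) = (B + (-11/4 - ¾*(-6)))*(34 + 16) = (B + (-11/4 + 9/2))*50 = (B + 7/4)*50 = (7/4 + B)*50 = 175/2 + 50*B)
a(1/(-770), -881)/(-359315) = (175/2 + 50/(-770))/(-359315) = (175/2 + 50*(-1/770))*(-1/359315) = (175/2 - 5/77)*(-1/359315) = (13465/154)*(-1/359315) = -2693/11066902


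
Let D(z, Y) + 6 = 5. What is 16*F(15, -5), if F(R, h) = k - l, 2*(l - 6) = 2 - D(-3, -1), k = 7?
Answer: -8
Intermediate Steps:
D(z, Y) = -1 (D(z, Y) = -6 + 5 = -1)
l = 15/2 (l = 6 + (2 - 1*(-1))/2 = 6 + (2 + 1)/2 = 6 + (½)*3 = 6 + 3/2 = 15/2 ≈ 7.5000)
F(R, h) = -½ (F(R, h) = 7 - 1*15/2 = 7 - 15/2 = -½)
16*F(15, -5) = 16*(-½) = -8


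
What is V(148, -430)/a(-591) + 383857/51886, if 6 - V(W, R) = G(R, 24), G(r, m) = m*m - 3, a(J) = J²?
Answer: 14893837495/2013643774 ≈ 7.3965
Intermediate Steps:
G(r, m) = -3 + m² (G(r, m) = m² - 3 = -3 + m²)
V(W, R) = -567 (V(W, R) = 6 - (-3 + 24²) = 6 - (-3 + 576) = 6 - 1*573 = 6 - 573 = -567)
V(148, -430)/a(-591) + 383857/51886 = -567/((-591)²) + 383857/51886 = -567/349281 + 383857*(1/51886) = -567*1/349281 + 383857/51886 = -63/38809 + 383857/51886 = 14893837495/2013643774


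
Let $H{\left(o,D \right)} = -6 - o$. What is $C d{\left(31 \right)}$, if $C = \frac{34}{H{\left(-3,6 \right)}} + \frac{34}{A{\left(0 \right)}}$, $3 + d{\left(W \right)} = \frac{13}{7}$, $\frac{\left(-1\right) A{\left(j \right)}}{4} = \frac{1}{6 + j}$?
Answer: $\frac{1496}{21} \approx 71.238$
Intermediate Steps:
$A{\left(j \right)} = - \frac{4}{6 + j}$
$d{\left(W \right)} = - \frac{8}{7}$ ($d{\left(W \right)} = -3 + \frac{13}{7} = - \frac{8}{7}$)
$C = - \frac{187}{3}$ ($C = \frac{34}{-6 - -3} + \frac{34}{\left(-4\right) \frac{1}{6 + 0}} = \frac{34}{-6 + 3} + \frac{34}{\left(-4\right) \frac{1}{6}} = \frac{34}{-3} + \frac{34}{\left(-4\right) \frac{1}{6}} = 34 \left(- \frac{1}{3}\right) + \frac{34}{- \frac{2}{3}} = - \frac{34}{3} + 34 \left(- \frac{3}{2}\right) = - \frac{34}{3} - 51 = - \frac{187}{3} \approx -62.333$)
$C d{\left(31 \right)} = \left(- \frac{187}{3}\right) \left(- \frac{8}{7}\right) = \frac{1496}{21}$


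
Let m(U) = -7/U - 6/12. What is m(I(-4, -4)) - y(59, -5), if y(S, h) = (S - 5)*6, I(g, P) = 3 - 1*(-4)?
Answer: -651/2 ≈ -325.50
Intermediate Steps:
I(g, P) = 7 (I(g, P) = 3 + 4 = 7)
m(U) = -½ - 7/U (m(U) = -7/U - 6*1/12 = -7/U - ½ = -½ - 7/U)
y(S, h) = -30 + 6*S (y(S, h) = (-5 + S)*6 = -30 + 6*S)
m(I(-4, -4)) - y(59, -5) = (½)*(-14 - 1*7)/7 - (-30 + 6*59) = (½)*(⅐)*(-14 - 7) - (-30 + 354) = (½)*(⅐)*(-21) - 1*324 = -3/2 - 324 = -651/2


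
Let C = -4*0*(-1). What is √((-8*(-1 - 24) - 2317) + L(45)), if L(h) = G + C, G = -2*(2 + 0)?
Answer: I*√2121 ≈ 46.054*I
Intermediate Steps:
C = 0 (C = 0*(-1) = 0)
G = -4 (G = -2*2 = -4)
L(h) = -4 (L(h) = -4 + 0 = -4)
√((-8*(-1 - 24) - 2317) + L(45)) = √((-8*(-1 - 24) - 2317) - 4) = √((-8*(-25) - 2317) - 4) = √((200 - 2317) - 4) = √(-2117 - 4) = √(-2121) = I*√2121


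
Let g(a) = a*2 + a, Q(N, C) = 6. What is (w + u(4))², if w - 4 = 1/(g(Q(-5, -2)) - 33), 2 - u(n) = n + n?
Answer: 961/225 ≈ 4.2711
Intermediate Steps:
g(a) = 3*a (g(a) = 2*a + a = 3*a)
u(n) = 2 - 2*n (u(n) = 2 - (n + n) = 2 - 2*n)
w = 59/15 (w = 4 + 1/(3*6 - 33) = 4 + 1/(18 - 33) = 4 + 1/(-15) = 4 - 1/15 = 59/15 ≈ 3.9333)
(w + u(4))² = (59/15 + (2 - 2*4))² = (59/15 + (2 - 8))² = (59/15 - 6)² = (-31/15)² = 961/225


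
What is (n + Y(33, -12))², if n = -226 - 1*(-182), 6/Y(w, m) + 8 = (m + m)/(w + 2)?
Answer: 46144849/23104 ≈ 1997.3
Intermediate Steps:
Y(w, m) = 6/(-8 + 2*m/(2 + w)) (Y(w, m) = 6/(-8 + (m + m)/(w + 2)) = 6/(-8 + (2*m)/(2 + w)) = 6/(-8 + 2*m/(2 + w)))
n = -44 (n = -226 + 182 = -44)
(n + Y(33, -12))² = (-44 + 3*(-2 - 1*33)/(8 - 1*(-12) + 4*33))² = (-44 + 3*(-2 - 33)/(8 + 12 + 132))² = (-44 + 3*(-35)/152)² = (-44 + 3*(1/152)*(-35))² = (-44 - 105/152)² = (-6793/152)² = 46144849/23104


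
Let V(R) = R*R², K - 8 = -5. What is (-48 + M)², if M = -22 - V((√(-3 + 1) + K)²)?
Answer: 802801 - 989100*I*√2 ≈ 8.028e+5 - 1.3988e+6*I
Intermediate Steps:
K = 3 (K = 8 - 5 = 3)
V(R) = R³
M = -22 - (3 + I*√2)⁶ (M = -22 - ((√(-3 + 1) + 3)²)³ = -22 - ((√(-2) + 3)²)³ = -22 - ((I*√2 + 3)²)³ = -22 - ((3 + I*√2)²)³ = -22 - (3 + I*√2)⁶ ≈ 1147.0 - 636.4*I)
(-48 + M)² = (-48 + (1147 - 450*I*√2))² = (1099 - 450*I*√2)²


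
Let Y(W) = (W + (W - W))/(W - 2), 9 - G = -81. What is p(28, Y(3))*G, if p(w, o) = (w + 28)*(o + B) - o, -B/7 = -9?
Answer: 332370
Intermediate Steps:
G = 90 (G = 9 - 1*(-81) = 9 + 81 = 90)
B = 63 (B = -7*(-9) = 63)
Y(W) = W/(-2 + W) (Y(W) = (W + 0)/(-2 + W) = W/(-2 + W))
p(w, o) = -o + (28 + w)*(63 + o) (p(w, o) = (w + 28)*(o + 63) - o = (28 + w)*(63 + o) - o = -o + (28 + w)*(63 + o))
p(28, Y(3))*G = (1764 + 27*(3/(-2 + 3)) + 63*28 + (3/(-2 + 3))*28)*90 = (1764 + 27*(3/1) + 1764 + (3/1)*28)*90 = (1764 + 27*(3*1) + 1764 + (3*1)*28)*90 = (1764 + 27*3 + 1764 + 3*28)*90 = (1764 + 81 + 1764 + 84)*90 = 3693*90 = 332370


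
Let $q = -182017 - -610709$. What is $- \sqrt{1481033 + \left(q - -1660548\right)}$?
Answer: $- 3 \sqrt{396697} \approx -1889.5$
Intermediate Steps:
$q = 428692$ ($q = -182017 + 610709 = 428692$)
$- \sqrt{1481033 + \left(q - -1660548\right)} = - \sqrt{1481033 + \left(428692 - -1660548\right)} = - \sqrt{1481033 + \left(428692 + 1660548\right)} = - \sqrt{1481033 + 2089240} = - \sqrt{3570273} = - 3 \sqrt{396697}$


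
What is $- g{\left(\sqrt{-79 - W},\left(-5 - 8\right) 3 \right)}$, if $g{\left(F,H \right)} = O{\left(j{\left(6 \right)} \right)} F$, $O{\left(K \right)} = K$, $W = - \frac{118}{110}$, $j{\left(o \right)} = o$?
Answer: $- \frac{6 i \sqrt{235730}}{55} \approx - 52.966 i$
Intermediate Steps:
$W = - \frac{59}{55}$ ($W = \left(-118\right) \frac{1}{110} = - \frac{59}{55} \approx -1.0727$)
$g{\left(F,H \right)} = 6 F$
$- g{\left(\sqrt{-79 - W},\left(-5 - 8\right) 3 \right)} = - 6 \sqrt{-79 - - \frac{59}{55}} = - 6 \sqrt{-79 + \frac{59}{55}} = - 6 \sqrt{- \frac{4286}{55}} = - 6 \frac{i \sqrt{235730}}{55} = - \frac{6 i \sqrt{235730}}{55}$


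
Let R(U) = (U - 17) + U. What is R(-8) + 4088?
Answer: 4055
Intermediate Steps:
R(U) = -17 + 2*U (R(U) = (-17 + U) + U = -17 + 2*U)
R(-8) + 4088 = (-17 + 2*(-8)) + 4088 = (-17 - 16) + 4088 = -33 + 4088 = 4055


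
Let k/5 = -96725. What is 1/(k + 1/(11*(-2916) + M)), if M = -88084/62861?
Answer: -2016417520/975189923172861 ≈ -2.0677e-6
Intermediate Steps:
M = -88084/62861 (M = -88084*1/62861 = -88084/62861 ≈ -1.4013)
k = -483625 (k = 5*(-96725) = -483625)
1/(k + 1/(11*(-2916) + M)) = 1/(-483625 + 1/(11*(-2916) - 88084/62861)) = 1/(-483625 + 1/(-32076 - 88084/62861)) = 1/(-483625 + 1/(-2016417520/62861)) = 1/(-483625 - 62861/2016417520) = 1/(-975189923172861/2016417520) = -2016417520/975189923172861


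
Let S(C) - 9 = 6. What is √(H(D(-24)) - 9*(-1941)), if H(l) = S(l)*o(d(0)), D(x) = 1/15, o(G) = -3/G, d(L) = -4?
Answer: 3*√7769/2 ≈ 132.21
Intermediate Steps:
S(C) = 15 (S(C) = 9 + 6 = 15)
D(x) = 1/15
H(l) = 45/4 (H(l) = 15*(-3/(-4)) = 15*(-3*(-¼)) = 15*(¾) = 45/4)
√(H(D(-24)) - 9*(-1941)) = √(45/4 - 9*(-1941)) = √(45/4 + 17469) = √(69921/4) = 3*√7769/2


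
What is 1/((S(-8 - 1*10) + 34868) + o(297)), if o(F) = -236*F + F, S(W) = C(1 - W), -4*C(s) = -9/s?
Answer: -76/2654443 ≈ -2.8631e-5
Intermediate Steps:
C(s) = 9/(4*s) (C(s) = -(-9)/(4*s) = 9/(4*s))
S(W) = 9/(4*(1 - W))
o(F) = -235*F
1/((S(-8 - 1*10) + 34868) + o(297)) = 1/((-9/(-4 + 4*(-8 - 1*10)) + 34868) - 235*297) = 1/((-9/(-4 + 4*(-8 - 10)) + 34868) - 69795) = 1/((-9/(-4 + 4*(-18)) + 34868) - 69795) = 1/((-9/(-4 - 72) + 34868) - 69795) = 1/((-9/(-76) + 34868) - 69795) = 1/((-9*(-1/76) + 34868) - 69795) = 1/((9/76 + 34868) - 69795) = 1/(2649977/76 - 69795) = 1/(-2654443/76) = -76/2654443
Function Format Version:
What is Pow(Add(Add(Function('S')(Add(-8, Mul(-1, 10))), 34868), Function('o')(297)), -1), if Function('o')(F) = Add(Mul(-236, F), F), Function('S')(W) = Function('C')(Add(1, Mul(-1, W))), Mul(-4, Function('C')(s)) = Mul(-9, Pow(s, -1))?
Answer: Rational(-76, 2654443) ≈ -2.8631e-5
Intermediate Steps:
Function('C')(s) = Mul(Rational(9, 4), Pow(s, -1)) (Function('C')(s) = Mul(Rational(-1, 4), Mul(-9, Pow(s, -1))) = Mul(Rational(9, 4), Pow(s, -1)))
Function('S')(W) = Mul(Rational(9, 4), Pow(Add(1, Mul(-1, W)), -1))
Function('o')(F) = Mul(-235, F)
Pow(Add(Add(Function('S')(Add(-8, Mul(-1, 10))), 34868), Function('o')(297)), -1) = Pow(Add(Add(Mul(-9, Pow(Add(-4, Mul(4, Add(-8, Mul(-1, 10)))), -1)), 34868), Mul(-235, 297)), -1) = Pow(Add(Add(Mul(-9, Pow(Add(-4, Mul(4, Add(-8, -10))), -1)), 34868), -69795), -1) = Pow(Add(Add(Mul(-9, Pow(Add(-4, Mul(4, -18)), -1)), 34868), -69795), -1) = Pow(Add(Add(Mul(-9, Pow(Add(-4, -72), -1)), 34868), -69795), -1) = Pow(Add(Add(Mul(-9, Pow(-76, -1)), 34868), -69795), -1) = Pow(Add(Add(Mul(-9, Rational(-1, 76)), 34868), -69795), -1) = Pow(Add(Add(Rational(9, 76), 34868), -69795), -1) = Pow(Add(Rational(2649977, 76), -69795), -1) = Pow(Rational(-2654443, 76), -1) = Rational(-76, 2654443)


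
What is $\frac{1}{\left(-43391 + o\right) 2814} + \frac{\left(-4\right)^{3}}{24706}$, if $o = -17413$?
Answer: $- \frac{5475290945}{2113628638968} \approx -0.0025905$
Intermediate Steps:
$\frac{1}{\left(-43391 + o\right) 2814} + \frac{\left(-4\right)^{3}}{24706} = \frac{1}{\left(-43391 - 17413\right) 2814} + \frac{\left(-4\right)^{3}}{24706} = \frac{1}{-60804} \cdot \frac{1}{2814} - \frac{32}{12353} = \left(- \frac{1}{60804}\right) \frac{1}{2814} - \frac{32}{12353} = - \frac{1}{171102456} - \frac{32}{12353} = - \frac{5475290945}{2113628638968}$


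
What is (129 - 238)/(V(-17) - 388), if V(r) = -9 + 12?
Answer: 109/385 ≈ 0.28312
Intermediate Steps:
V(r) = 3
(129 - 238)/(V(-17) - 388) = (129 - 238)/(3 - 388) = -109/(-385) = -109*(-1/385) = 109/385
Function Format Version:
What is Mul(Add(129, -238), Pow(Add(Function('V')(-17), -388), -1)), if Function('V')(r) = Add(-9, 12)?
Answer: Rational(109, 385) ≈ 0.28312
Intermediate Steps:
Function('V')(r) = 3
Mul(Add(129, -238), Pow(Add(Function('V')(-17), -388), -1)) = Mul(Add(129, -238), Pow(Add(3, -388), -1)) = Mul(-109, Pow(-385, -1)) = Mul(-109, Rational(-1, 385)) = Rational(109, 385)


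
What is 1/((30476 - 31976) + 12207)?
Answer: 1/10707 ≈ 9.3397e-5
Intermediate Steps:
1/((30476 - 31976) + 12207) = 1/(-1500 + 12207) = 1/10707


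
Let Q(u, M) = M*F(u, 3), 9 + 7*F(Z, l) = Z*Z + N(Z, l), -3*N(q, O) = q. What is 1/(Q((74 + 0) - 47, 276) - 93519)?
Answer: -7/458397 ≈ -1.5271e-5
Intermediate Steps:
N(q, O) = -q/3
F(Z, l) = -9/7 - Z/21 + Z²/7 (F(Z, l) = -9/7 + (Z*Z - Z/3)/7 = -9/7 + (Z² - Z/3)/7 = -9/7 + (-Z/21 + Z²/7) = -9/7 - Z/21 + Z²/7)
Q(u, M) = M*(-9/7 - u/21 + u²/7)
1/(Q((74 + 0) - 47, 276) - 93519) = 1/((1/21)*276*(-27 - ((74 + 0) - 47) + 3*((74 + 0) - 47)²) - 93519) = 1/((1/21)*276*(-27 - (74 - 47) + 3*(74 - 47)²) - 93519) = 1/((1/21)*276*(-27 - 1*27 + 3*27²) - 93519) = 1/((1/21)*276*(-27 - 27 + 3*729) - 93519) = 1/((1/21)*276*(-27 - 27 + 2187) - 93519) = 1/((1/21)*276*2133 - 93519) = 1/(196236/7 - 93519) = 1/(-458397/7) = -7/458397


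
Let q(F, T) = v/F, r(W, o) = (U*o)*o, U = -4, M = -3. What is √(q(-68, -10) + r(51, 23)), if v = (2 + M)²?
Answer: I*√2446113/34 ≈ 46.0*I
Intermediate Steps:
v = 1 (v = (2 - 3)² = (-1)² = 1)
r(W, o) = -4*o² (r(W, o) = (-4*o)*o = -4*o²)
q(F, T) = 1/F
√(q(-68, -10) + r(51, 23)) = √(1/(-68) - 4*23²) = √(-1/68 - 4*529) = √(-1/68 - 2116) = √(-143889/68) = I*√2446113/34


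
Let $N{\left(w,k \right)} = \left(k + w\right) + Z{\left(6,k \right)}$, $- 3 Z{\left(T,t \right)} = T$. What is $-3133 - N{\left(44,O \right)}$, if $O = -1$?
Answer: $-3174$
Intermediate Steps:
$Z{\left(T,t \right)} = - \frac{T}{3}$
$N{\left(w,k \right)} = -2 + k + w$ ($N{\left(w,k \right)} = \left(k + w\right) - 2 = -2 + k + w$)
$-3133 - N{\left(44,O \right)} = -3133 - \left(-2 - 1 + 44\right) = -3133 - 41 = -3174$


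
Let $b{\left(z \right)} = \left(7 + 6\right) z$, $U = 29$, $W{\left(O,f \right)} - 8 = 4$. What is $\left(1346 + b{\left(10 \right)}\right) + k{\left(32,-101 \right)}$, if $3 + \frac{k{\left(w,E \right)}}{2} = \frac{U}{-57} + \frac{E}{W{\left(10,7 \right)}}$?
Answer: $\frac{165545}{114} \approx 1452.1$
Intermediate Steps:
$W{\left(O,f \right)} = 12$ ($W{\left(O,f \right)} = 8 + 4 = 12$)
$b{\left(z \right)} = 13 z$
$k{\left(w,E \right)} = - \frac{400}{57} + \frac{E}{6}$ ($k{\left(w,E \right)} = -6 + 2 \left(\frac{29}{-57} + \frac{E}{12}\right) = -6 + 2 \left(29 \left(- \frac{1}{57}\right) + E \frac{1}{12}\right) = -6 + 2 \left(- \frac{29}{57} + \frac{E}{12}\right) = -6 + \left(- \frac{58}{57} + \frac{E}{6}\right) = - \frac{400}{57} + \frac{E}{6}$)
$\left(1346 + b{\left(10 \right)}\right) + k{\left(32,-101 \right)} = \left(1346 + 13 \cdot 10\right) + \left(- \frac{400}{57} + \frac{1}{6} \left(-101\right)\right) = \left(1346 + 130\right) - \frac{2719}{114} = 1476 - \frac{2719}{114} = \frac{165545}{114}$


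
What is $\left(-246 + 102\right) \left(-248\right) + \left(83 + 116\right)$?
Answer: $35911$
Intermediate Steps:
$\left(-246 + 102\right) \left(-248\right) + \left(83 + 116\right) = \left(-144\right) \left(-248\right) + 199 = 35712 + 199 = 35911$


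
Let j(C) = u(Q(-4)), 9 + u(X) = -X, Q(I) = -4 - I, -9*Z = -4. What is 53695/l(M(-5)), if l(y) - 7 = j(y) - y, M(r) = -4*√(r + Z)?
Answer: -483255/346 - 161085*I*√41/173 ≈ -1396.7 - 5962.1*I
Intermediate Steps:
Z = 4/9 (Z = -⅑*(-4) = 4/9 ≈ 0.44444)
u(X) = -9 - X
j(C) = -9 (j(C) = -9 - (-4 - 1*(-4)) = -9 - (-4 + 4) = -9 - 1*0 = -9 + 0 = -9)
M(r) = -4*√(4/9 + r) (M(r) = -4*√(r + 4/9) = -4*√(4/9 + r))
l(y) = -2 - y (l(y) = 7 + (-9 - y) = -2 - y)
53695/l(M(-5)) = 53695/(-2 - (-4)*√(4 + 9*(-5))/3) = 53695/(-2 - (-4)*√(4 - 45)/3) = 53695/(-2 - (-4)*√(-41)/3) = 53695/(-2 - (-4)*I*√41/3) = 53695/(-2 + 4*I*√41/3)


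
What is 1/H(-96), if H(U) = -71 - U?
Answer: 1/25 ≈ 0.040000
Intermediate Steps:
1/H(-96) = 1/(-71 - 1*(-96)) = 1/(-71 + 96) = 1/25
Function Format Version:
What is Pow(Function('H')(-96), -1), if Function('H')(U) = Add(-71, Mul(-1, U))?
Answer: Rational(1, 25) ≈ 0.040000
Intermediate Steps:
Pow(Function('H')(-96), -1) = Pow(Add(-71, Mul(-1, -96)), -1) = Pow(Add(-71, 96), -1) = Pow(25, -1) = Rational(1, 25)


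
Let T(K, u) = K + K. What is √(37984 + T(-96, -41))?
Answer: 4*√2362 ≈ 194.40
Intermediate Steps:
T(K, u) = 2*K
√(37984 + T(-96, -41)) = √(37984 + 2*(-96)) = √(37984 - 192) = √37792 = 4*√2362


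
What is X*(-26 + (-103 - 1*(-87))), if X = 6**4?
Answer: -54432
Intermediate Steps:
X = 1296
X*(-26 + (-103 - 1*(-87))) = 1296*(-26 + (-103 - 1*(-87))) = 1296*(-26 + (-103 + 87)) = 1296*(-26 - 16) = 1296*(-42) = -54432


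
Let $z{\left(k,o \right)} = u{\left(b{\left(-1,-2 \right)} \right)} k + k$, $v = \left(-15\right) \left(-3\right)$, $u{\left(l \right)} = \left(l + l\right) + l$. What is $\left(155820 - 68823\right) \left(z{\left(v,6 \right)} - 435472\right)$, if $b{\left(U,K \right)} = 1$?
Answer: $-37869098124$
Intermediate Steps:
$u{\left(l \right)} = 3 l$ ($u{\left(l \right)} = 2 l + l = 3 l$)
$v = 45$
$z{\left(k,o \right)} = 4 k$ ($z{\left(k,o \right)} = 3 \cdot 1 k + k = 3 k + k = 4 k$)
$\left(155820 - 68823\right) \left(z{\left(v,6 \right)} - 435472\right) = \left(155820 - 68823\right) \left(4 \cdot 45 - 435472\right) = 86997 \left(180 - 435472\right) = 86997 \left(-435292\right) = -37869098124$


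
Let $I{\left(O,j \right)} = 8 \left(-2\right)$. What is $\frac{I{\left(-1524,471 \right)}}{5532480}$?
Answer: $- \frac{1}{345780} \approx -2.892 \cdot 10^{-6}$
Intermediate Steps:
$I{\left(O,j \right)} = -16$
$\frac{I{\left(-1524,471 \right)}}{5532480} = - \frac{16}{5532480} = \left(-16\right) \frac{1}{5532480} = - \frac{1}{345780}$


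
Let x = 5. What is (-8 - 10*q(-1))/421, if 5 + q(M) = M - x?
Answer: 102/421 ≈ 0.24228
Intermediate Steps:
q(M) = -10 + M (q(M) = -5 + (M - 1*5) = -5 + (M - 5) = -5 + (-5 + M) = -10 + M)
(-8 - 10*q(-1))/421 = (-8 - 10*(-10 - 1))/421 = (-8 - 10*(-11))*(1/421) = (-8 + 110)*(1/421) = 102*(1/421) = 102/421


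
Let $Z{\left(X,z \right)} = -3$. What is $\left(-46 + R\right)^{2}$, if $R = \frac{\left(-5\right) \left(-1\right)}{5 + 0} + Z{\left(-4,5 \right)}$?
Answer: $2304$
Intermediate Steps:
$R = -2$ ($R = \frac{\left(-5\right) \left(-1\right)}{5 + 0} - 3 = \frac{5}{5} - 3 = 5 \cdot \frac{1}{5} - 3 = 1 - 3 = -2$)
$\left(-46 + R\right)^{2} = \left(-46 - 2\right)^{2} = \left(-48\right)^{2} = 2304$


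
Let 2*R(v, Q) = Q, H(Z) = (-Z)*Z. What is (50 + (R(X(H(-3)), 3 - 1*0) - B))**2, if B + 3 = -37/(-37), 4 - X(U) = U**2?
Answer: 11449/4 ≈ 2862.3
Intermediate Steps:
H(Z) = -Z**2
X(U) = 4 - U**2
R(v, Q) = Q/2
B = -2 (B = -3 - 37/(-37) = -3 - 37*(-1/37) = -3 + 1 = -2)
(50 + (R(X(H(-3)), 3 - 1*0) - B))**2 = (50 + ((3 - 1*0)/2 - 1*(-2)))**2 = (50 + ((3 + 0)/2 + 2))**2 = (50 + ((1/2)*3 + 2))**2 = (50 + (3/2 + 2))**2 = (50 + 7/2)**2 = (107/2)**2 = 11449/4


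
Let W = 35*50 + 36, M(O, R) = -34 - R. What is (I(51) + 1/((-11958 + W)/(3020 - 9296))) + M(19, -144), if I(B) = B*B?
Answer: 6895642/2543 ≈ 2711.6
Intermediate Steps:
I(B) = B**2
W = 1786 (W = 1750 + 36 = 1786)
(I(51) + 1/((-11958 + W)/(3020 - 9296))) + M(19, -144) = (51**2 + 1/((-11958 + 1786)/(3020 - 9296))) + (-34 - 1*(-144)) = (2601 + 1/(-10172/(-6276))) + (-34 + 144) = (2601 + 1/(-10172*(-1/6276))) + 110 = (2601 + 1/(2543/1569)) + 110 = (2601 + 1569/2543) + 110 = 6615912/2543 + 110 = 6895642/2543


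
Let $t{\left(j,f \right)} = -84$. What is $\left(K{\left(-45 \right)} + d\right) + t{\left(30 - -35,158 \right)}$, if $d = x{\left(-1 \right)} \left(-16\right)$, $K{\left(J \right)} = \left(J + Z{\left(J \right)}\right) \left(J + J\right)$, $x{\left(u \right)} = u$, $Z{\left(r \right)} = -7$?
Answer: $4612$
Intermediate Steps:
$K{\left(J \right)} = 2 J \left(-7 + J\right)$ ($K{\left(J \right)} = \left(J - 7\right) \left(J + J\right) = \left(-7 + J\right) 2 J = 2 J \left(-7 + J\right)$)
$d = 16$ ($d = \left(-1\right) \left(-16\right) = 16$)
$\left(K{\left(-45 \right)} + d\right) + t{\left(30 - -35,158 \right)} = \left(2 \left(-45\right) \left(-7 - 45\right) + 16\right) - 84 = \left(2 \left(-45\right) \left(-52\right) + 16\right) - 84 = \left(4680 + 16\right) - 84 = 4696 - 84 = 4612$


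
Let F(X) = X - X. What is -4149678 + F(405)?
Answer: -4149678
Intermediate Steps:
F(X) = 0
-4149678 + F(405) = -4149678 + 0 = -4149678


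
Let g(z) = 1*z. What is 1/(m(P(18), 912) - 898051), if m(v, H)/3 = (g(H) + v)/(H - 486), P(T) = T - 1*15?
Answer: -142/127522327 ≈ -1.1135e-6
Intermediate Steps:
g(z) = z
P(T) = -15 + T (P(T) = T - 15 = -15 + T)
m(v, H) = 3*(H + v)/(-486 + H) (m(v, H) = 3*((H + v)/(H - 486)) = 3*((H + v)/(-486 + H)) = 3*(H + v)/(-486 + H))
1/(m(P(18), 912) - 898051) = 1/(3*(912 + (-15 + 18))/(-486 + 912) - 898051) = 1/(3*(912 + 3)/426 - 898051) = 1/(3*(1/426)*915 - 898051) = 1/(915/142 - 898051) = 1/(-127522327/142) = -142/127522327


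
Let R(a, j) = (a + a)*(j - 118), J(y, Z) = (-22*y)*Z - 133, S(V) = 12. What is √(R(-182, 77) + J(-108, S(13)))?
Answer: √43303 ≈ 208.09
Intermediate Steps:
J(y, Z) = -133 - 22*Z*y (J(y, Z) = -22*Z*y - 133 = -133 - 22*Z*y)
R(a, j) = 2*a*(-118 + j) (R(a, j) = (2*a)*(-118 + j) = 2*a*(-118 + j))
√(R(-182, 77) + J(-108, S(13))) = √(2*(-182)*(-118 + 77) + (-133 - 22*12*(-108))) = √(2*(-182)*(-41) + (-133 + 28512)) = √(14924 + 28379) = √43303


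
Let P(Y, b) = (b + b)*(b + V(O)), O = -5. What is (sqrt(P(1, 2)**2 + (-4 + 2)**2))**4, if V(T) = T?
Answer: 21904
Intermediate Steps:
P(Y, b) = 2*b*(-5 + b) (P(Y, b) = (b + b)*(b - 5) = (2*b)*(-5 + b) = 2*b*(-5 + b))
(sqrt(P(1, 2)**2 + (-4 + 2)**2))**4 = (sqrt((2*2*(-5 + 2))**2 + (-4 + 2)**2))**4 = (sqrt((2*2*(-3))**2 + (-2)**2))**4 = (sqrt((-12)**2 + 4))**4 = (sqrt(144 + 4))**4 = (sqrt(148))**4 = (2*sqrt(37))**4 = 21904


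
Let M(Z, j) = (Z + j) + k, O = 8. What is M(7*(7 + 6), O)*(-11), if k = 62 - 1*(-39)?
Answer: -2200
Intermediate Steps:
k = 101 (k = 62 + 39 = 101)
M(Z, j) = 101 + Z + j (M(Z, j) = (Z + j) + 101 = 101 + Z + j)
M(7*(7 + 6), O)*(-11) = (101 + 7*(7 + 6) + 8)*(-11) = (101 + 7*13 + 8)*(-11) = (101 + 91 + 8)*(-11) = 200*(-11) = -2200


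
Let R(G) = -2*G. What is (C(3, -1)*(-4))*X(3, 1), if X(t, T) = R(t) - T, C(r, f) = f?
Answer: -28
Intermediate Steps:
X(t, T) = -T - 2*t (X(t, T) = -2*t - T = -T - 2*t)
(C(3, -1)*(-4))*X(3, 1) = (-1*(-4))*(-1*1 - 2*3) = 4*(-1 - 6) = 4*(-7) = -28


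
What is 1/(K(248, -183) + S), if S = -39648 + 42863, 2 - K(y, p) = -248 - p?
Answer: 1/3282 ≈ 0.00030469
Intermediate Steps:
K(y, p) = 250 + p (K(y, p) = 2 - (-248 - p) = 2 + (248 + p) = 250 + p)
S = 3215
1/(K(248, -183) + S) = 1/((250 - 183) + 3215) = 1/(67 + 3215) = 1/3282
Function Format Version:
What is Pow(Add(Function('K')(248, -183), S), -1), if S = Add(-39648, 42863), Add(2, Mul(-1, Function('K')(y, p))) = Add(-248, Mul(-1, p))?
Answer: Rational(1, 3282) ≈ 0.00030469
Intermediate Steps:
Function('K')(y, p) = Add(250, p) (Function('K')(y, p) = Add(2, Mul(-1, Add(-248, Mul(-1, p)))) = Add(2, Add(248, p)) = Add(250, p))
S = 3215
Pow(Add(Function('K')(248, -183), S), -1) = Pow(Add(Add(250, -183), 3215), -1) = Pow(Add(67, 3215), -1) = Pow(3282, -1) = Rational(1, 3282)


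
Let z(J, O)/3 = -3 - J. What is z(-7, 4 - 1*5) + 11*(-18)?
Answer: -186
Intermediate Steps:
z(J, O) = -9 - 3*J (z(J, O) = 3*(-3 - J) = -9 - 3*J)
z(-7, 4 - 1*5) + 11*(-18) = (-9 - 3*(-7)) + 11*(-18) = (-9 + 21) - 198 = 12 - 198 = -186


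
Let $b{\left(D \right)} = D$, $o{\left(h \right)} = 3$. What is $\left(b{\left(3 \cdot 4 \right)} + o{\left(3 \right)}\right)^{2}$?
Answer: $225$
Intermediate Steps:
$\left(b{\left(3 \cdot 4 \right)} + o{\left(3 \right)}\right)^{2} = \left(3 \cdot 4 + 3\right)^{2} = \left(12 + 3\right)^{2} = 15^{2} = 225$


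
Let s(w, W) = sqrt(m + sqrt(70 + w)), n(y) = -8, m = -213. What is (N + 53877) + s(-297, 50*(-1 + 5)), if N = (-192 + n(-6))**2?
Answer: 93877 + sqrt(-213 + I*sqrt(227)) ≈ 93878.0 + 14.604*I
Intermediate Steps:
s(w, W) = sqrt(-213 + sqrt(70 + w))
N = 40000 (N = (-192 - 8)**2 = (-200)**2 = 40000)
(N + 53877) + s(-297, 50*(-1 + 5)) = (40000 + 53877) + sqrt(-213 + sqrt(70 - 297)) = 93877 + sqrt(-213 + sqrt(-227)) = 93877 + sqrt(-213 + I*sqrt(227))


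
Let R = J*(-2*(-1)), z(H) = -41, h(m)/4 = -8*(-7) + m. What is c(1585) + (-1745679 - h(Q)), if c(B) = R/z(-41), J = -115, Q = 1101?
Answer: -71762357/41 ≈ -1.7503e+6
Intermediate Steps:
h(m) = 224 + 4*m (h(m) = 4*(-8*(-7) + m) = 4*(56 + m) = 224 + 4*m)
R = -230 (R = -(-230)*(-1) = -115*2 = -230)
c(B) = 230/41 (c(B) = -230/(-41) = -230*(-1/41) = 230/41)
c(1585) + (-1745679 - h(Q)) = 230/41 + (-1745679 - (224 + 4*1101)) = 230/41 + (-1745679 - (224 + 4404)) = 230/41 + (-1745679 - 1*4628) = 230/41 + (-1745679 - 4628) = 230/41 - 1750307 = -71762357/41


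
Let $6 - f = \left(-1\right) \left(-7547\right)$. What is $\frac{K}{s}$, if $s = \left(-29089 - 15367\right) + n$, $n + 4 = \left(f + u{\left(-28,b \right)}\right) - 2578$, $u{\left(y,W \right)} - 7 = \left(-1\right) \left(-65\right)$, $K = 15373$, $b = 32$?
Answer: $- \frac{15373}{54507} \approx -0.28204$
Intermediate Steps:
$f = -7541$ ($f = 6 - \left(-1\right) \left(-7547\right) = 6 - 7547 = -7541$)
$u{\left(y,W \right)} = 72$ ($u{\left(y,W \right)} = 7 - -65 = 7 + 65 = 72$)
$n = -10051$ ($n = -4 + \left(\left(-7541 + 72\right) - 2578\right) = -4 - 10047 = -10051$)
$s = -54507$ ($s = \left(-29089 - 15367\right) - 10051 = -44456 - 10051 = -54507$)
$\frac{K}{s} = \frac{15373}{-54507} = 15373 \left(- \frac{1}{54507}\right) = - \frac{15373}{54507}$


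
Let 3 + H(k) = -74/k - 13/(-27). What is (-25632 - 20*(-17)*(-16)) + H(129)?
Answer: -36078182/1161 ≈ -31075.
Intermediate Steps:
H(k) = -68/27 - 74/k (H(k) = -3 + (-74/k - 13/(-27)) = -3 + (-74/k - 13*(-1/27)) = -3 + (-74/k + 13/27) = -3 + (13/27 - 74/k) = -68/27 - 74/k)
(-25632 - 20*(-17)*(-16)) + H(129) = (-25632 - 20*(-17)*(-16)) + (-68/27 - 74/129) = (-25632 + 340*(-16)) + (-68/27 - 74*1/129) = (-25632 - 5440) + (-68/27 - 74/129) = -31072 - 3590/1161 = -36078182/1161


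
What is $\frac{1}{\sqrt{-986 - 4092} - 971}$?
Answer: $- \frac{971}{947919} - \frac{i \sqrt{5078}}{947919} \approx -0.0010243 - 7.5175 \cdot 10^{-5} i$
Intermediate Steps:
$\frac{1}{\sqrt{-986 - 4092} - 971} = \frac{1}{\sqrt{-5078} - 971} = \frac{1}{i \sqrt{5078} - 971} = \frac{1}{-971 + i \sqrt{5078}}$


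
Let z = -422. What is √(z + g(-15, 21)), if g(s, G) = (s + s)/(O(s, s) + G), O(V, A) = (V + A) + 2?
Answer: 2*I*√5117/7 ≈ 20.438*I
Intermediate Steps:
O(V, A) = 2 + A + V (O(V, A) = (A + V) + 2 = 2 + A + V)
g(s, G) = 2*s/(2 + G + 2*s) (g(s, G) = (s + s)/((2 + s + s) + G) = (2*s)/((2 + 2*s) + G) = (2*s)/(2 + G + 2*s) = 2*s/(2 + G + 2*s))
√(z + g(-15, 21)) = √(-422 + 2*(-15)/(2 + 21 + 2*(-15))) = √(-422 + 2*(-15)/(2 + 21 - 30)) = √(-422 + 2*(-15)/(-7)) = √(-422 + 2*(-15)*(-⅐)) = √(-422 + 30/7) = √(-2924/7) = 2*I*√5117/7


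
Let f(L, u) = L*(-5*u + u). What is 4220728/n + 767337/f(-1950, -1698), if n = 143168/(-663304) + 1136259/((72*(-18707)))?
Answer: -231214554273974510887681/58037371107097200 ≈ -3.9839e+6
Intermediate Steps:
f(L, u) = -4*L*u (f(L, u) = L*(-4*u) = -4*L*u)
n = -13146092939/12408427928 (n = 143168*(-1/663304) + 1136259/(-1346904) = -17896/82913 + 1136259*(-1/1346904) = -17896/82913 - 126251/149656 = -13146092939/12408427928 ≈ -1.0594)
4220728/n + 767337/f(-1950, -1698) = 4220728/(-13146092939/12408427928) + 767337/((-4*(-1950)*(-1698))) = 4220728*(-12408427928/13146092939) + 767337/(-13244400) = -52372599191691584/13146092939 + 767337*(-1/13244400) = -52372599191691584/13146092939 - 255779/4414800 = -231214554273974510887681/58037371107097200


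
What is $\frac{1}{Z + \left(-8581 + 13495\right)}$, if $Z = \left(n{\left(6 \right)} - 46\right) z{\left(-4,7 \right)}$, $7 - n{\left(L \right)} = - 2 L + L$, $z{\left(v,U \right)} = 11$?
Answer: $\frac{1}{4551} \approx 0.00021973$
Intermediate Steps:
$n{\left(L \right)} = 7 + L$ ($n{\left(L \right)} = 7 - \left(- 2 L + L\right) = 7 - - L = 7 + L$)
$Z = -363$ ($Z = \left(\left(7 + 6\right) - 46\right) 11 = \left(13 - 46\right) 11 = \left(-33\right) 11 = -363$)
$\frac{1}{Z + \left(-8581 + 13495\right)} = \frac{1}{-363 + \left(-8581 + 13495\right)} = \frac{1}{-363 + 4914} = \frac{1}{4551}$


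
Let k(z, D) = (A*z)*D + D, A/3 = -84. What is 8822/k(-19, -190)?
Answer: -4411/454955 ≈ -0.0096955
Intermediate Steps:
A = -252 (A = 3*(-84) = -252)
k(z, D) = D - 252*D*z (k(z, D) = (-252*z)*D + D = -252*D*z + D = D - 252*D*z)
8822/k(-19, -190) = 8822/((-190*(1 - 252*(-19)))) = 8822/((-190*(1 + 4788))) = 8822/((-190*4789)) = 8822/(-909910) = 8822*(-1/909910) = -4411/454955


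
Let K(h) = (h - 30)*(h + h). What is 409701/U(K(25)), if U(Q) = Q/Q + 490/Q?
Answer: -3414175/8 ≈ -4.2677e+5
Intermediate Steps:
K(h) = 2*h*(-30 + h) (K(h) = (-30 + h)*(2*h) = 2*h*(-30 + h))
U(Q) = 1 + 490/Q
409701/U(K(25)) = 409701/(((490 + 2*25*(-30 + 25))/((2*25*(-30 + 25))))) = 409701/(((490 + 2*25*(-5))/((2*25*(-5))))) = 409701/(((490 - 250)/(-250))) = 409701/((-1/250*240)) = 409701/(-24/25) = 409701*(-25/24) = -3414175/8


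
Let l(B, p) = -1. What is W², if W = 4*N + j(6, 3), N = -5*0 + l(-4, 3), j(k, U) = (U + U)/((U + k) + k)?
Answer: 324/25 ≈ 12.960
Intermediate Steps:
j(k, U) = 2*U/(U + 2*k) (j(k, U) = (2*U)/(U + 2*k) = 2*U/(U + 2*k))
N = -1 (N = -5*0 - 1 = 0 - 1 = -1)
W = -18/5 (W = 4*(-1) + 2*3/(3 + 2*6) = -4 + 2*3/(3 + 12) = -4 + 2*3/15 = -4 + 2*3*(1/15) = -4 + ⅖ = -18/5 ≈ -3.6000)
W² = (-18/5)² = 324/25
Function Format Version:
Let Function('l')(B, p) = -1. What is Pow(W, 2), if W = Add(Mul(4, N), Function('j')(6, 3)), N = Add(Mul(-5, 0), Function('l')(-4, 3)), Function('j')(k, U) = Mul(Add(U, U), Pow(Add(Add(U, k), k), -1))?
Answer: Rational(324, 25) ≈ 12.960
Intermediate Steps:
Function('j')(k, U) = Mul(2, U, Pow(Add(U, Mul(2, k)), -1)) (Function('j')(k, U) = Mul(Mul(2, U), Pow(Add(U, Mul(2, k)), -1)) = Mul(2, U, Pow(Add(U, Mul(2, k)), -1)))
N = -1 (N = Add(Mul(-5, 0), -1) = Add(0, -1) = -1)
W = Rational(-18, 5) (W = Add(Mul(4, -1), Mul(2, 3, Pow(Add(3, Mul(2, 6)), -1))) = Add(-4, Mul(2, 3, Pow(Add(3, 12), -1))) = Add(-4, Mul(2, 3, Pow(15, -1))) = Add(-4, Mul(2, 3, Rational(1, 15))) = Add(-4, Rational(2, 5)) = Rational(-18, 5) ≈ -3.6000)
Pow(W, 2) = Pow(Rational(-18, 5), 2) = Rational(324, 25)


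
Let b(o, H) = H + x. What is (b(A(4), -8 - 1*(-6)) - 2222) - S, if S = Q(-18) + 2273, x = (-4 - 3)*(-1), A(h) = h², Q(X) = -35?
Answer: -4455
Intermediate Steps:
x = 7 (x = -7*(-1) = 7)
b(o, H) = 7 + H (b(o, H) = H + 7 = 7 + H)
S = 2238 (S = -35 + 2273 = 2238)
(b(A(4), -8 - 1*(-6)) - 2222) - S = ((7 + (-8 - 1*(-6))) - 2222) - 1*2238 = ((7 + (-8 + 6)) - 2222) - 2238 = ((7 - 2) - 2222) - 2238 = (5 - 2222) - 2238 = -2217 - 2238 = -4455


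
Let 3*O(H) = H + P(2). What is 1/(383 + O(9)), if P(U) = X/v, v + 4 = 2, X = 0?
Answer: 1/386 ≈ 0.0025907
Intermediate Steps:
v = -2 (v = -4 + 2 = -2)
P(U) = 0 (P(U) = 0/(-2) = 0*(-½) = 0)
O(H) = H/3 (O(H) = (H + 0)/3 = H/3)
1/(383 + O(9)) = 1/(383 + (⅓)*9) = 1/(383 + 3) = 1/386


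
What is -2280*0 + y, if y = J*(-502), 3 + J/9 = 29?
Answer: -117468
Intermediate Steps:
J = 234 (J = -27 + 9*29 = -27 + 261 = 234)
y = -117468 (y = 234*(-502) = -117468)
-2280*0 + y = -2280*0 - 117468 = 0 - 117468 = -117468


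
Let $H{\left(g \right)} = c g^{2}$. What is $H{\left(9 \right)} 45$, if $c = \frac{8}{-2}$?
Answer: $-14580$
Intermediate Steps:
$c = -4$ ($c = 8 \left(- \frac{1}{2}\right) = -4$)
$H{\left(g \right)} = - 4 g^{2}$
$H{\left(9 \right)} 45 = - 4 \cdot 9^{2} \cdot 45 = \left(-4\right) 81 \cdot 45 = \left(-324\right) 45 = -14580$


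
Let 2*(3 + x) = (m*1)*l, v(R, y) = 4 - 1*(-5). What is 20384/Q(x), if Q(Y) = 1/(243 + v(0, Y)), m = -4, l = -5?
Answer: 5136768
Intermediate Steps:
v(R, y) = 9 (v(R, y) = 4 + 5 = 9)
x = 7 (x = -3 + (-4*1*(-5))/2 = -3 + (-4*(-5))/2 = -3 + (1/2)*20 = -3 + 10 = 7)
Q(Y) = 1/252 (Q(Y) = 1/(243 + 9) = 1/252)
20384/Q(x) = 20384/(1/252) = 20384*252 = 5136768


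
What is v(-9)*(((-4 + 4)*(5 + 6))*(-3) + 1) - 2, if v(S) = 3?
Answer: 1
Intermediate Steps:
v(-9)*(((-4 + 4)*(5 + 6))*(-3) + 1) - 2 = 3*(((-4 + 4)*(5 + 6))*(-3) + 1) - 2 = 3*((0*11)*(-3) + 1) - 2 = 3*(0*(-3) + 1) - 2 = 3*(0 + 1) - 2 = 3*1 - 2 = 3 - 2 = 1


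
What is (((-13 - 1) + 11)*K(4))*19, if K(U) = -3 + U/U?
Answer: 114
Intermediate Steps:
K(U) = -2 (K(U) = -3 + 1 = -2)
(((-13 - 1) + 11)*K(4))*19 = (((-13 - 1) + 11)*(-2))*19 = ((-14 + 11)*(-2))*19 = -3*(-2)*19 = 6*19 = 114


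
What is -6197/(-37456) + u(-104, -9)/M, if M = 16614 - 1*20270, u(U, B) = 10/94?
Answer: 133081953/804517424 ≈ 0.16542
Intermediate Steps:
u(U, B) = 5/47 (u(U, B) = 10*(1/94) = 5/47)
M = -3656 (M = 16614 - 20270 = -3656)
-6197/(-37456) + u(-104, -9)/M = -6197/(-37456) + (5/47)/(-3656) = -6197*(-1/37456) + (5/47)*(-1/3656) = 6197/37456 - 5/171832 = 133081953/804517424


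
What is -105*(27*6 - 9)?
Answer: -16065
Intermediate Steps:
-105*(27*6 - 9) = -105*(162 - 9) = -105*153 = -16065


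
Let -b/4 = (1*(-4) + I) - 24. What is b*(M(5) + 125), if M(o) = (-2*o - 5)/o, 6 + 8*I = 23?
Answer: 12627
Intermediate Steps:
I = 17/8 (I = -¾ + (⅛)*23 = -¾ + 23/8 = 17/8 ≈ 2.1250)
M(o) = (-5 - 2*o)/o
b = 207/2 (b = -4*((1*(-4) + 17/8) - 24) = -4*((-4 + 17/8) - 24) = -4*(-15/8 - 24) = -4*(-207/8) = 207/2 ≈ 103.50)
b*(M(5) + 125) = 207*((-2 - 5/5) + 125)/2 = 207*((-2 - 5*⅕) + 125)/2 = 207*((-2 - 1) + 125)/2 = 207*(-3 + 125)/2 = (207/2)*122 = 12627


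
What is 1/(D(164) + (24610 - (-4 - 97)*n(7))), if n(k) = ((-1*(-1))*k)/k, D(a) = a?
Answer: 1/24875 ≈ 4.0201e-5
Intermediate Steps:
n(k) = 1 (n(k) = (1*k)/k = k/k = 1)
1/(D(164) + (24610 - (-4 - 97)*n(7))) = 1/(164 + (24610 - (-4 - 97))) = 1/(164 + (24610 - (-101))) = 1/(164 + (24610 - 1*(-101))) = 1/(164 + (24610 + 101)) = 1/(164 + 24711) = 1/24875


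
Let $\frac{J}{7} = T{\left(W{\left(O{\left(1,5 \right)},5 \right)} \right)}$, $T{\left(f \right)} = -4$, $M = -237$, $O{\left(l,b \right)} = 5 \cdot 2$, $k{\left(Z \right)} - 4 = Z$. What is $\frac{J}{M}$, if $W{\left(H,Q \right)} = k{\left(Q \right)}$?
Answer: $\frac{28}{237} \approx 0.11814$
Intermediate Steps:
$k{\left(Z \right)} = 4 + Z$
$O{\left(l,b \right)} = 10$
$W{\left(H,Q \right)} = 4 + Q$
$J = -28$ ($J = 7 \left(-4\right) = -28$)
$\frac{J}{M} = - \frac{28}{-237} = \left(-28\right) \left(- \frac{1}{237}\right) = \frac{28}{237}$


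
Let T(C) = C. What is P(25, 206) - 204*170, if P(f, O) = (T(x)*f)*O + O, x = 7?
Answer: 1576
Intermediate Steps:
P(f, O) = O + 7*O*f (P(f, O) = (7*f)*O + O = 7*O*f + O = O + 7*O*f)
P(25, 206) - 204*170 = 206*(1 + 7*25) - 204*170 = 206*(1 + 175) - 34680 = 206*176 - 34680 = 36256 - 34680 = 1576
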